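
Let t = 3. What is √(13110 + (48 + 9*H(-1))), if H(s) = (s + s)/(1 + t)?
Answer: 3*√5846/2 ≈ 114.69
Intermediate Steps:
H(s) = s/2 (H(s) = (s + s)/(1 + 3) = (2*s)/4 = (2*s)*(¼) = s/2)
√(13110 + (48 + 9*H(-1))) = √(13110 + (48 + 9*((½)*(-1)))) = √(13110 + (48 + 9*(-½))) = √(13110 + (48 - 9/2)) = √(13110 + 87/2) = √(26307/2) = 3*√5846/2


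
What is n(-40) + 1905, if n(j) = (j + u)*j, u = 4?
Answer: 3345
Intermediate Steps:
n(j) = j*(4 + j) (n(j) = (j + 4)*j = (4 + j)*j = j*(4 + j))
n(-40) + 1905 = -40*(4 - 40) + 1905 = -40*(-36) + 1905 = 1440 + 1905 = 3345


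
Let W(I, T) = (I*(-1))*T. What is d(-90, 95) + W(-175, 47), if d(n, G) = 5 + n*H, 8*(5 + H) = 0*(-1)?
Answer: 8680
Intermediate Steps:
H = -5 (H = -5 + (0*(-1))/8 = -5 + (1/8)*0 = -5 + 0 = -5)
d(n, G) = 5 - 5*n (d(n, G) = 5 + n*(-5) = 5 - 5*n)
W(I, T) = -I*T (W(I, T) = (-I)*T = -I*T)
d(-90, 95) + W(-175, 47) = (5 - 5*(-90)) - 1*(-175)*47 = (5 + 450) + 8225 = 455 + 8225 = 8680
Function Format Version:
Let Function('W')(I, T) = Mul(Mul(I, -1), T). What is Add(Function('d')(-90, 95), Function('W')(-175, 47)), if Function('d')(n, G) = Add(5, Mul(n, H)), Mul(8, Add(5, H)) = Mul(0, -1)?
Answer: 8680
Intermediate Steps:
H = -5 (H = Add(-5, Mul(Rational(1, 8), Mul(0, -1))) = Add(-5, Mul(Rational(1, 8), 0)) = Add(-5, 0) = -5)
Function('d')(n, G) = Add(5, Mul(-5, n)) (Function('d')(n, G) = Add(5, Mul(n, -5)) = Add(5, Mul(-5, n)))
Function('W')(I, T) = Mul(-1, I, T) (Function('W')(I, T) = Mul(Mul(-1, I), T) = Mul(-1, I, T))
Add(Function('d')(-90, 95), Function('W')(-175, 47)) = Add(Add(5, Mul(-5, -90)), Mul(-1, -175, 47)) = Add(Add(5, 450), 8225) = Add(455, 8225) = 8680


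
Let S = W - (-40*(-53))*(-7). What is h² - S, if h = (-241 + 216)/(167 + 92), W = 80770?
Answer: -6413613785/67081 ≈ -95610.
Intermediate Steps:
h = -25/259 ≈ -0.096525
S = 95610 (S = 80770 - (-40*(-53))*(-7) = 80770 - 2120*(-7) = 80770 - 1*(-14840) = 80770 + 14840 = 95610)
h² - S = (-25/259)² - 1*95610 = 625/67081 - 95610 = -6413613785/67081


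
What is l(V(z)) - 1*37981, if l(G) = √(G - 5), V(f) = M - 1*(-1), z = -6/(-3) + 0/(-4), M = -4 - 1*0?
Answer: -37981 + 2*I*√2 ≈ -37981.0 + 2.8284*I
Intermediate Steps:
M = -4 (M = -4 + 0 = -4)
z = 2 (z = -6*(-⅓) + 0*(-¼) = 2 + 0 = 2)
V(f) = -3 (V(f) = -4 - 1*(-1) = -4 + 1 = -3)
l(G) = √(-5 + G)
l(V(z)) - 1*37981 = √(-5 - 3) - 1*37981 = √(-8) - 37981 = 2*I*√2 - 37981 = -37981 + 2*I*√2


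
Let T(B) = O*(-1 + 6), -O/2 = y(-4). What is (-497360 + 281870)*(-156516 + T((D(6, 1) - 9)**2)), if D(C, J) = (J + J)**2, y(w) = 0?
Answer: 33727632840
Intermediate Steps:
O = 0 (O = -2*0 = 0)
D(C, J) = 4*J**2 (D(C, J) = (2*J)**2 = 4*J**2)
T(B) = 0 (T(B) = 0*(-1 + 6) = 0*5 = 0)
(-497360 + 281870)*(-156516 + T((D(6, 1) - 9)**2)) = (-497360 + 281870)*(-156516 + 0) = -215490*(-156516) = 33727632840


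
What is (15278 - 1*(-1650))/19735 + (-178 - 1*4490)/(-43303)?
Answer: 825156164/854584705 ≈ 0.96556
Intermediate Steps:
(15278 - 1*(-1650))/19735 + (-178 - 1*4490)/(-43303) = (15278 + 1650)*(1/19735) + (-178 - 4490)*(-1/43303) = 16928*(1/19735) - 4668*(-1/43303) = 16928/19735 + 4668/43303 = 825156164/854584705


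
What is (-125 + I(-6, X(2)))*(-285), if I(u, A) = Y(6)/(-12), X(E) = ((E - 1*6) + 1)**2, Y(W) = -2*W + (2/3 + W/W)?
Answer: 424555/12 ≈ 35380.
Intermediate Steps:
Y(W) = 5/3 - 2*W (Y(W) = -2*W + (2*(1/3) + 1) = -2*W + (2/3 + 1) = -2*W + 5/3 = 5/3 - 2*W)
X(E) = (-5 + E)**2 (X(E) = ((E - 6) + 1)**2 = ((-6 + E) + 1)**2 = (-5 + E)**2)
I(u, A) = 31/36 (I(u, A) = (5/3 - 2*6)/(-12) = (5/3 - 12)*(-1/12) = -31/3*(-1/12) = 31/36)
(-125 + I(-6, X(2)))*(-285) = (-125 + 31/36)*(-285) = -4469/36*(-285) = 424555/12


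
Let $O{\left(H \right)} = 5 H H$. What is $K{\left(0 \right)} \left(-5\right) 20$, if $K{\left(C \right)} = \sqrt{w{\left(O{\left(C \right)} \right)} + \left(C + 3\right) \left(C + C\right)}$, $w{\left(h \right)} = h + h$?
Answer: $0$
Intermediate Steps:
$O{\left(H \right)} = 5 H^{2}$
$w{\left(h \right)} = 2 h$
$K{\left(C \right)} = \sqrt{10 C^{2} + 2 C \left(3 + C\right)}$ ($K{\left(C \right)} = \sqrt{2 \cdot 5 C^{2} + \left(C + 3\right) \left(C + C\right)} = \sqrt{10 C^{2} + \left(3 + C\right) 2 C} = \sqrt{10 C^{2} + 2 C \left(3 + C\right)}$)
$K{\left(0 \right)} \left(-5\right) 20 = \sqrt{6} \sqrt{0 \left(1 + 2 \cdot 0\right)} \left(-5\right) 20 = \sqrt{6} \sqrt{0 \left(1 + 0\right)} \left(-5\right) 20 = \sqrt{6} \sqrt{0 \cdot 1} \left(-5\right) 20 = \sqrt{6} \sqrt{0} \left(-5\right) 20 = \sqrt{6} \cdot 0 \left(-5\right) 20 = 0 \left(-5\right) 20 = 0 \cdot 20 = 0$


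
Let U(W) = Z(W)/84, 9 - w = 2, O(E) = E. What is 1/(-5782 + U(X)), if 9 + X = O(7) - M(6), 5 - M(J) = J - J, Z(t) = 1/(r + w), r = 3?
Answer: -840/4856879 ≈ -0.00017295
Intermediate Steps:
w = 7 (w = 9 - 1*2 = 9 - 2 = 7)
Z(t) = ⅒ (Z(t) = 1/(3 + 7) = 1/10 = ⅒)
M(J) = 5 (M(J) = 5 - (J - J) = 5 - 1*0 = 5 + 0 = 5)
X = -7 (X = -9 + (7 - 1*5) = -9 + (7 - 5) = -9 + 2 = -7)
U(W) = 1/840 (U(W) = (⅒)/84 = (⅒)*(1/84) = 1/840)
1/(-5782 + U(X)) = 1/(-5782 + 1/840) = 1/(-4856879/840) = -840/4856879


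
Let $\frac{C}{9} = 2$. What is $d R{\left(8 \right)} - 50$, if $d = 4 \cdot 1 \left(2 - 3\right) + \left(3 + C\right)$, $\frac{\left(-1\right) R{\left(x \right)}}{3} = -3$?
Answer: $103$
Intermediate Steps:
$C = 18$ ($C = 9 \cdot 2 = 18$)
$R{\left(x \right)} = 9$ ($R{\left(x \right)} = \left(-3\right) \left(-3\right) = 9$)
$d = 17$ ($d = 4 \cdot 1 \left(2 - 3\right) + \left(3 + 18\right) = 4 \cdot 1 \left(-1\right) + 21 = 4 \left(-1\right) + 21 = -4 + 21 = 17$)
$d R{\left(8 \right)} - 50 = 17 \cdot 9 - 50 = 153 - 50 = 103$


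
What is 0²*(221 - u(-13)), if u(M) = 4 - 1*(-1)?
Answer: 0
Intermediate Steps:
u(M) = 5 (u(M) = 4 + 1 = 5)
0²*(221 - u(-13)) = 0²*(221 - 1*5) = 0*(221 - 5) = 0*216 = 0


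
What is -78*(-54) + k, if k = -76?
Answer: 4136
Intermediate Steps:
-78*(-54) + k = -78*(-54) - 76 = 4212 - 76 = 4136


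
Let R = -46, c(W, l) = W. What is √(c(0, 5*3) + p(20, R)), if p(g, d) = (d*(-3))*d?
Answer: 46*I*√3 ≈ 79.674*I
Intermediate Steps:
p(g, d) = -3*d² (p(g, d) = (-3*d)*d = -3*d²)
√(c(0, 5*3) + p(20, R)) = √(0 - 3*(-46)²) = √(0 - 3*2116) = √(0 - 6348) = √(-6348) = 46*I*√3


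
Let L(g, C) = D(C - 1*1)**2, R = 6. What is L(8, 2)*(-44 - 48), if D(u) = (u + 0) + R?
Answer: -4508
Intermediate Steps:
D(u) = 6 + u (D(u) = (u + 0) + 6 = u + 6 = 6 + u)
L(g, C) = (5 + C)**2 (L(g, C) = (6 + (C - 1*1))**2 = (6 + (C - 1))**2 = (6 + (-1 + C))**2 = (5 + C)**2)
L(8, 2)*(-44 - 48) = (5 + 2)**2*(-44 - 48) = 7**2*(-92) = 49*(-92) = -4508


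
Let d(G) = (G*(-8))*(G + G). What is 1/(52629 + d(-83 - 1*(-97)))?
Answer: 1/49493 ≈ 2.0205e-5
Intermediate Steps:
d(G) = -16*G² (d(G) = (-8*G)*(2*G) = -16*G²)
1/(52629 + d(-83 - 1*(-97))) = 1/(52629 - 16*(-83 - 1*(-97))²) = 1/(52629 - 16*(-83 + 97)²) = 1/(52629 - 16*14²) = 1/(52629 - 16*196) = 1/(52629 - 3136) = 1/49493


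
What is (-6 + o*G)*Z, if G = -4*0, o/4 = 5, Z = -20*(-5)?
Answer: -600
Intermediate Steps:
Z = 100
o = 20 (o = 4*5 = 20)
G = 0
(-6 + o*G)*Z = (-6 + 20*0)*100 = (-6 + 0)*100 = -6*100 = -600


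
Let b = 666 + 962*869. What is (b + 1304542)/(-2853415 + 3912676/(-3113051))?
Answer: -6665621218486/8882830331841 ≈ -0.75039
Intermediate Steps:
b = 836644 (b = 666 + 835978 = 836644)
(b + 1304542)/(-2853415 + 3912676/(-3113051)) = (836644 + 1304542)/(-2853415 + 3912676/(-3113051)) = 2141186/(-2853415 + 3912676*(-1/3113051)) = 2141186/(-2853415 - 3912676/3113051) = 2141186/(-8882830331841/3113051) = 2141186*(-3113051/8882830331841) = -6665621218486/8882830331841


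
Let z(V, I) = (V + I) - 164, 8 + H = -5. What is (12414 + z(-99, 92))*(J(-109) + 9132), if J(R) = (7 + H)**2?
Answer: 112243824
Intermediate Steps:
H = -13 (H = -8 - 5 = -13)
J(R) = 36 (J(R) = (7 - 13)**2 = (-6)**2 = 36)
z(V, I) = -164 + I + V (z(V, I) = (I + V) - 164 = -164 + I + V)
(12414 + z(-99, 92))*(J(-109) + 9132) = (12414 + (-164 + 92 - 99))*(36 + 9132) = (12414 - 171)*9168 = 12243*9168 = 112243824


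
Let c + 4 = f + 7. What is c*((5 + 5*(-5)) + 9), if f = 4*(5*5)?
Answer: -1133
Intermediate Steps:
f = 100 (f = 4*25 = 100)
c = 103 (c = -4 + (100 + 7) = -4 + 107 = 103)
c*((5 + 5*(-5)) + 9) = 103*((5 + 5*(-5)) + 9) = 103*((5 - 25) + 9) = 103*(-20 + 9) = 103*(-11) = -1133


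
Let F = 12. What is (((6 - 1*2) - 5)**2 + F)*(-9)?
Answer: -117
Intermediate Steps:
(((6 - 1*2) - 5)**2 + F)*(-9) = (((6 - 1*2) - 5)**2 + 12)*(-9) = (((6 - 2) - 5)**2 + 12)*(-9) = ((4 - 5)**2 + 12)*(-9) = ((-1)**2 + 12)*(-9) = (1 + 12)*(-9) = 13*(-9) = -117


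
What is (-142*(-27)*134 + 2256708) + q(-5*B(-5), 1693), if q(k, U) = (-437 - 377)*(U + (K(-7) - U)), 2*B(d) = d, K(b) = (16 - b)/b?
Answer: 19411970/7 ≈ 2.7731e+6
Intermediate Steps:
K(b) = (16 - b)/b
B(d) = d/2
q(k, U) = 18722/7 (q(k, U) = (-437 - 377)*(U + ((16 - 1*(-7))/(-7) - U)) = -814*(U + (-(16 + 7)/7 - U)) = -814*(U + (-⅐*23 - U)) = -814*(U + (-23/7 - U)) = -814*(-23/7) = 18722/7)
(-142*(-27)*134 + 2256708) + q(-5*B(-5), 1693) = (-142*(-27)*134 + 2256708) + 18722/7 = (3834*134 + 2256708) + 18722/7 = (513756 + 2256708) + 18722/7 = 2770464 + 18722/7 = 19411970/7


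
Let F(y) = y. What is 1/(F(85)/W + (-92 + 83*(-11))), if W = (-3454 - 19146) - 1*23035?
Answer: -9127/9172652 ≈ -0.00099502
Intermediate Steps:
W = -45635 (W = -22600 - 23035 = -45635)
1/(F(85)/W + (-92 + 83*(-11))) = 1/(85/(-45635) + (-92 + 83*(-11))) = 1/(85*(-1/45635) + (-92 - 913)) = 1/(-17/9127 - 1005) = 1/(-9172652/9127) = -9127/9172652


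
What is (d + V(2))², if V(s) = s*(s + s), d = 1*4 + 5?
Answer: 289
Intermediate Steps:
d = 9 (d = 4 + 5 = 9)
V(s) = 2*s² (V(s) = s*(2*s) = 2*s²)
(d + V(2))² = (9 + 2*2²)² = (9 + 2*4)² = (9 + 8)² = 17² = 289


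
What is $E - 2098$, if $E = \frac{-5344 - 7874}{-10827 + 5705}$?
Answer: $- \frac{5366369}{2561} \approx -2095.4$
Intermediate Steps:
$E = \frac{6609}{2561}$ ($E = - \frac{13218}{-5122} = \left(-13218\right) \left(- \frac{1}{5122}\right) = \frac{6609}{2561} \approx 2.5806$)
$E - 2098 = \frac{6609}{2561} - 2098 = - \frac{5366369}{2561}$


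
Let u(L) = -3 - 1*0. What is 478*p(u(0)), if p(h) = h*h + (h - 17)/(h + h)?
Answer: 17686/3 ≈ 5895.3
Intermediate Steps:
u(L) = -3 (u(L) = -3 + 0 = -3)
p(h) = h² + (-17 + h)/(2*h) (p(h) = h² + (-17 + h)/((2*h)) = h² + (-17 + h)*(1/(2*h)) = h² + (-17 + h)/(2*h))
478*p(u(0)) = 478*((½)*(-17 - 3 + 2*(-3)³)/(-3)) = 478*((½)*(-⅓)*(-17 - 3 + 2*(-27))) = 478*((½)*(-⅓)*(-17 - 3 - 54)) = 478*((½)*(-⅓)*(-74)) = 478*(37/3) = 17686/3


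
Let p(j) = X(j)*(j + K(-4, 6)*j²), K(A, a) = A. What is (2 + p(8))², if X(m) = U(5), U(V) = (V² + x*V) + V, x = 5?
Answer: 185995044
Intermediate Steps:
U(V) = V² + 6*V (U(V) = (V² + 5*V) + V = V² + 6*V)
X(m) = 55 (X(m) = 5*(6 + 5) = 5*11 = 55)
p(j) = -220*j² + 55*j (p(j) = 55*(j - 4*j²) = -220*j² + 55*j)
(2 + p(8))² = (2 + 55*8*(1 - 4*8))² = (2 + 55*8*(1 - 32))² = (2 + 55*8*(-31))² = (2 - 13640)² = (-13638)² = 185995044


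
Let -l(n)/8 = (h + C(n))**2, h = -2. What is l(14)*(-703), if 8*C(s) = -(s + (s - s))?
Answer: 158175/2 ≈ 79088.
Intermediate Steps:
C(s) = -s/8 (C(s) = (-(s + (s - s)))/8 = (-(s + 0))/8 = (-s)/8 = -s/8)
l(n) = -8*(-2 - n/8)**2
l(14)*(-703) = -(16 + 14)**2/8*(-703) = -1/8*30**2*(-703) = -1/8*900*(-703) = -225/2*(-703) = 158175/2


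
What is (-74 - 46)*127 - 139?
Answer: -15379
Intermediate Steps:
(-74 - 46)*127 - 139 = -120*127 - 139 = -15240 - 139 = -15379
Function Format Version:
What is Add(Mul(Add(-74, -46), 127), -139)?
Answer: -15379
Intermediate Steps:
Add(Mul(Add(-74, -46), 127), -139) = Add(Mul(-120, 127), -139) = Add(-15240, -139) = -15379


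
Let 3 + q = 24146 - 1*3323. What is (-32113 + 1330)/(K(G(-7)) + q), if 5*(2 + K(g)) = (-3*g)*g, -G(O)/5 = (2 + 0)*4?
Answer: -30783/19858 ≈ -1.5502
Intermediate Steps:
G(O) = -40 (G(O) = -5*(2 + 0)*4 = -10*4 = -5*8 = -40)
K(g) = -2 - 3*g**2/5 (K(g) = -2 + ((-3*g)*g)/5 = -2 + (-3*g**2)/5 = -2 - 3*g**2/5)
q = 20820 (q = -3 + (24146 - 1*3323) = -3 + (24146 - 3323) = -3 + 20823 = 20820)
(-32113 + 1330)/(K(G(-7)) + q) = (-32113 + 1330)/((-2 - 3/5*(-40)**2) + 20820) = -30783/((-2 - 3/5*1600) + 20820) = -30783/((-2 - 960) + 20820) = -30783/(-962 + 20820) = -30783/19858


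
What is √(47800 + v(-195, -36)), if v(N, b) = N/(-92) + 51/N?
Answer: 3*√47483710105/2990 ≈ 218.64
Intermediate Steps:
v(N, b) = 51/N - N/92 (v(N, b) = N*(-1/92) + 51/N = -N/92 + 51/N = 51/N - N/92)
√(47800 + v(-195, -36)) = √(47800 + (51/(-195) - 1/92*(-195))) = √(47800 + (51*(-1/195) + 195/92)) = √(47800 + (-17/65 + 195/92)) = √(47800 + 11111/5980) = √(285855111/5980) = 3*√47483710105/2990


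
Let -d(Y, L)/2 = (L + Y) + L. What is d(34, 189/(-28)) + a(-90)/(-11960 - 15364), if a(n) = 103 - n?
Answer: -1120477/27324 ≈ -41.007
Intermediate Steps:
d(Y, L) = -4*L - 2*Y (d(Y, L) = -2*((L + Y) + L) = -2*(Y + 2*L) = -4*L - 2*Y)
d(34, 189/(-28)) + a(-90)/(-11960 - 15364) = (-756/(-28) - 2*34) + (103 - 1*(-90))/(-11960 - 15364) = (-756*(-1)/28 - 68) + (103 + 90)/(-27324) = (-4*(-27/4) - 68) + 193*(-1/27324) = (27 - 68) - 193/27324 = -41 - 193/27324 = -1120477/27324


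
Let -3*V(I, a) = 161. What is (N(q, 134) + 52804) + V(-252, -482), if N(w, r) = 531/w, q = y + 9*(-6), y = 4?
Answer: 7910957/150 ≈ 52740.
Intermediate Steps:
V(I, a) = -161/3 (V(I, a) = -1/3*161 = -161/3)
q = -50 (q = 4 + 9*(-6) = 4 - 54 = -50)
(N(q, 134) + 52804) + V(-252, -482) = (531/(-50) + 52804) - 161/3 = (531*(-1/50) + 52804) - 161/3 = (-531/50 + 52804) - 161/3 = 2639669/50 - 161/3 = 7910957/150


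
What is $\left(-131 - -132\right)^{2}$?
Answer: $1$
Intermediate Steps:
$\left(-131 - -132\right)^{2} = \left(-131 + \left(-28 + 160\right)\right)^{2} = \left(-131 + 132\right)^{2} = 1^{2} = 1$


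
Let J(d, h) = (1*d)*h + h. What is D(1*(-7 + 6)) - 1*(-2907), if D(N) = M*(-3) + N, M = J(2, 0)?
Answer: 2906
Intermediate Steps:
J(d, h) = h + d*h (J(d, h) = d*h + h = h + d*h)
M = 0 (M = 0*(1 + 2) = 0*3 = 0)
D(N) = N (D(N) = 0*(-3) + N = 0 + N = N)
D(1*(-7 + 6)) - 1*(-2907) = 1*(-7 + 6) - 1*(-2907) = 1*(-1) + 2907 = -1 + 2907 = 2906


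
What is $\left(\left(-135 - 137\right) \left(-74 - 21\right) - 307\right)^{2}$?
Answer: $651934089$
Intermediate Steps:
$\left(\left(-135 - 137\right) \left(-74 - 21\right) - 307\right)^{2} = \left(\left(-272\right) \left(-95\right) - 307\right)^{2} = \left(25840 - 307\right)^{2} = 25533^{2} = 651934089$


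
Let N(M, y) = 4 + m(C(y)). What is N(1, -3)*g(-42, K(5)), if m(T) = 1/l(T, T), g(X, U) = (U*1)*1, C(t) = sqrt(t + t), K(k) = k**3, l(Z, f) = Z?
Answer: 500 - 125*I*sqrt(6)/6 ≈ 500.0 - 51.031*I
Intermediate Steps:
C(t) = sqrt(2)*sqrt(t) (C(t) = sqrt(2*t) = sqrt(2)*sqrt(t))
g(X, U) = U (g(X, U) = U*1 = U)
m(T) = 1/T
N(M, y) = 4 + sqrt(2)/(2*sqrt(y)) (N(M, y) = 4 + 1/(sqrt(2)*sqrt(y)) = 4 + sqrt(2)/(2*sqrt(y)))
N(1, -3)*g(-42, K(5)) = (4 + sqrt(2)/(2*sqrt(-3)))*5**3 = (4 + sqrt(2)*(-I*sqrt(3)/3)/2)*125 = (4 - I*sqrt(6)/6)*125 = 500 - 125*I*sqrt(6)/6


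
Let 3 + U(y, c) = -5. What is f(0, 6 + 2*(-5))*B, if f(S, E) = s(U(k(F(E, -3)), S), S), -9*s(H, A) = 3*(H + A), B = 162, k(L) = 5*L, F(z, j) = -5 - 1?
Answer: 432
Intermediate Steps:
F(z, j) = -6
U(y, c) = -8 (U(y, c) = -3 - 5 = -8)
s(H, A) = -A/3 - H/3 (s(H, A) = -(H + A)/3 = -(A + H)/3 = -(3*A + 3*H)/9 = -A/3 - H/3)
f(S, E) = 8/3 - S/3 (f(S, E) = -S/3 - ⅓*(-8) = -S/3 + 8/3 = 8/3 - S/3)
f(0, 6 + 2*(-5))*B = (8/3 - ⅓*0)*162 = (8/3 + 0)*162 = (8/3)*162 = 432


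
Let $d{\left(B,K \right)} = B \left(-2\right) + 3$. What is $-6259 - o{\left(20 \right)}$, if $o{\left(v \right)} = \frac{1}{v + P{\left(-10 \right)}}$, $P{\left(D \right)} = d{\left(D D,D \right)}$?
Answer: $- \frac{1107842}{177} \approx -6259.0$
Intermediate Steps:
$d{\left(B,K \right)} = 3 - 2 B$ ($d{\left(B,K \right)} = - 2 B + 3 = 3 - 2 B$)
$P{\left(D \right)} = 3 - 2 D^{2}$ ($P{\left(D \right)} = 3 - 2 D D = 3 - 2 D^{2}$)
$o{\left(v \right)} = \frac{1}{-197 + v}$ ($o{\left(v \right)} = \frac{1}{v + \left(3 - 2 \left(-10\right)^{2}\right)} = \frac{1}{v + \left(3 - 200\right)} = \frac{1}{v - 197} = \frac{1}{-197 + v}$)
$-6259 - o{\left(20 \right)} = -6259 - \frac{1}{-197 + 20} = -6259 - \frac{1}{-177} = -6259 - - \frac{1}{177} = -6259 + \frac{1}{177} = - \frac{1107842}{177}$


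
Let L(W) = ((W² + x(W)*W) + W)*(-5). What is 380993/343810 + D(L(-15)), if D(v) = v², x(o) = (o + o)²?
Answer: 1518128295905993/343810 ≈ 4.4156e+9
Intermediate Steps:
x(o) = 4*o² (x(o) = (2*o)² = 4*o²)
L(W) = -20*W³ - 5*W - 5*W² (L(W) = ((W² + (4*W²)*W) + W)*(-5) = ((W² + 4*W³) + W)*(-5) = (W + W² + 4*W³)*(-5) = -20*W³ - 5*W - 5*W²)
380993/343810 + D(L(-15)) = 380993/343810 + (-5*(-15)*(1 - 15 + 4*(-15)²))² = 380993*(1/343810) + (-5*(-15)*(1 - 15 + 4*225))² = 380993/343810 + (-5*(-15)*(1 - 15 + 900))² = 380993/343810 + (-5*(-15)*886)² = 380993/343810 + 66450² = 380993/343810 + 4415602500 = 1518128295905993/343810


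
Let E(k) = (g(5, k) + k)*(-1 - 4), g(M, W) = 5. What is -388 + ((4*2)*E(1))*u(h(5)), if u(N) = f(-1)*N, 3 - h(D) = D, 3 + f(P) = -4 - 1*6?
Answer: -6628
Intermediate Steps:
f(P) = -13 (f(P) = -3 + (-4 - 1*6) = -3 + (-4 - 6) = -3 - 10 = -13)
h(D) = 3 - D
u(N) = -13*N
E(k) = -25 - 5*k (E(k) = (5 + k)*(-1 - 4) = (5 + k)*(-5) = -25 - 5*k)
-388 + ((4*2)*E(1))*u(h(5)) = -388 + ((4*2)*(-25 - 5*1))*(-13*(3 - 1*5)) = -388 + (8*(-25 - 5))*(-13*(3 - 5)) = -388 + (8*(-30))*(-13*(-2)) = -388 - 240*26 = -388 - 6240 = -6628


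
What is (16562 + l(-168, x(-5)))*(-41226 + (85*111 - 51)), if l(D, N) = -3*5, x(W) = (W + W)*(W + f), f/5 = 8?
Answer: -526889574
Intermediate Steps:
f = 40 (f = 5*8 = 40)
x(W) = 2*W*(40 + W) (x(W) = (W + W)*(W + 40) = (2*W)*(40 + W) = 2*W*(40 + W))
l(D, N) = -15
(16562 + l(-168, x(-5)))*(-41226 + (85*111 - 51)) = (16562 - 15)*(-41226 + (85*111 - 51)) = 16547*(-41226 + (9435 - 51)) = 16547*(-41226 + 9384) = 16547*(-31842) = -526889574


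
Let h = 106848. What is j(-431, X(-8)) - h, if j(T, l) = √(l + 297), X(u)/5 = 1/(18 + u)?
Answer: -106848 + √1190/2 ≈ -1.0683e+5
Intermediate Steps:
X(u) = 5/(18 + u)
j(T, l) = √(297 + l)
j(-431, X(-8)) - h = √(297 + 5/(18 - 8)) - 1*106848 = √(297 + 5/10) - 106848 = √(297 + 5*(⅒)) - 106848 = √(297 + ½) - 106848 = √(595/2) - 106848 = √1190/2 - 106848 = -106848 + √1190/2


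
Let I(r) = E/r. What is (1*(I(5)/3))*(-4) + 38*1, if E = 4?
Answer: 554/15 ≈ 36.933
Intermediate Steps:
I(r) = 4/r
(1*(I(5)/3))*(-4) + 38*1 = (1*((4/5)/3))*(-4) + 38*1 = (1*((4*(1/5))*(1/3)))*(-4) + 38 = (1*((4/5)*(1/3)))*(-4) + 38 = (1*(4/15))*(-4) + 38 = (4/15)*(-4) + 38 = -16/15 + 38 = 554/15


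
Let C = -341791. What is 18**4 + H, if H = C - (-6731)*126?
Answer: 611291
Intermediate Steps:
H = 506315 (H = -341791 - (-6731)*126 = -341791 - 1*(-848106) = -341791 + 848106 = 506315)
18**4 + H = 18**4 + 506315 = 104976 + 506315 = 611291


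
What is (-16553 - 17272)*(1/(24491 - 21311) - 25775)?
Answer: 184829945245/212 ≈ 8.7184e+8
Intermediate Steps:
(-16553 - 17272)*(1/(24491 - 21311) - 25775) = -33825*(1/3180 - 25775) = -33825*(-81964499/3180) = 184829945245/212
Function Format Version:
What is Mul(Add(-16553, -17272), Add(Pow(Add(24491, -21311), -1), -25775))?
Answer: Rational(184829945245, 212) ≈ 8.7184e+8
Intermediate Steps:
Mul(Add(-16553, -17272), Add(Pow(Add(24491, -21311), -1), -25775)) = Mul(-33825, Add(Pow(3180, -1), -25775)) = Mul(-33825, Add(Rational(1, 3180), -25775)) = Mul(-33825, Rational(-81964499, 3180)) = Rational(184829945245, 212)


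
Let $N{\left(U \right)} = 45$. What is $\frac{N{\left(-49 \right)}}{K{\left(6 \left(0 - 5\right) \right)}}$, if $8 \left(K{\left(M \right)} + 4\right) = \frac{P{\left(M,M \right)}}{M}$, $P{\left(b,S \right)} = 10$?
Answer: $- \frac{1080}{97} \approx -11.134$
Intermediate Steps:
$K{\left(M \right)} = -4 + \frac{5}{4 M}$ ($K{\left(M \right)} = -4 + \frac{10 \frac{1}{M}}{8} = -4 + \frac{5}{4 M}$)
$\frac{N{\left(-49 \right)}}{K{\left(6 \left(0 - 5\right) \right)}} = \frac{45}{-4 + \frac{5}{4 \cdot 6 \left(0 - 5\right)}} = \frac{45}{-4 + \frac{5}{4 \cdot 6 \left(-5\right)}} = \frac{45}{-4 + \frac{5}{4 \left(-30\right)}} = \frac{45}{-4 + \frac{5}{4} \left(- \frac{1}{30}\right)} = \frac{45}{-4 - \frac{1}{24}} = \frac{45}{- \frac{97}{24}} = 45 \left(- \frac{24}{97}\right) = - \frac{1080}{97}$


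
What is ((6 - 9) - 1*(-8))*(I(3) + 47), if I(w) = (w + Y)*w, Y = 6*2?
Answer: 460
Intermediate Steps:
Y = 12
I(w) = w*(12 + w) (I(w) = (w + 12)*w = (12 + w)*w = w*(12 + w))
((6 - 9) - 1*(-8))*(I(3) + 47) = ((6 - 9) - 1*(-8))*(3*(12 + 3) + 47) = (-3 + 8)*(3*15 + 47) = 5*(45 + 47) = 5*92 = 460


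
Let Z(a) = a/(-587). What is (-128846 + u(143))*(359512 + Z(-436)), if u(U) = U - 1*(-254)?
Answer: -27107103697020/587 ≈ -4.6179e+10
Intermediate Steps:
u(U) = 254 + U (u(U) = U + 254 = 254 + U)
Z(a) = -a/587 (Z(a) = a*(-1/587) = -a/587)
(-128846 + u(143))*(359512 + Z(-436)) = (-128846 + (254 + 143))*(359512 - 1/587*(-436)) = (-128846 + 397)*(359512 + 436/587) = -128449*211033980/587 = -27107103697020/587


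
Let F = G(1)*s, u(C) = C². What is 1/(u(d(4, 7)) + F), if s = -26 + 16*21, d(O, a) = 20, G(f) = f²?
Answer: 1/710 ≈ 0.0014085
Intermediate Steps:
s = 310 (s = -26 + 336 = 310)
F = 310 (F = 1²*310 = 1*310 = 310)
1/(u(d(4, 7)) + F) = 1/(20² + 310) = 1/(400 + 310) = 1/710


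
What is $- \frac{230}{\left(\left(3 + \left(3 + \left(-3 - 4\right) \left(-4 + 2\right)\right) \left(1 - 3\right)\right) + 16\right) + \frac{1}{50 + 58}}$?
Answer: $\frac{24840}{1619} \approx 15.343$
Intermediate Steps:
$- \frac{230}{\left(\left(3 + \left(3 + \left(-3 - 4\right) \left(-4 + 2\right)\right) \left(1 - 3\right)\right) + 16\right) + \frac{1}{50 + 58}} = - \frac{230}{\left(\left(3 + \left(3 - -14\right) \left(-2\right)\right) + 16\right) + \frac{1}{108}} = - \frac{230}{\left(\left(3 + \left(3 + 14\right) \left(-2\right)\right) + 16\right) + \frac{1}{108}} = - \frac{230}{\left(\left(3 + 17 \left(-2\right)\right) + 16\right) + \frac{1}{108}} = - \frac{230}{\left(\left(3 - 34\right) + 16\right) + \frac{1}{108}} = - \frac{230}{\left(-31 + 16\right) + \frac{1}{108}} = - \frac{230}{-15 + \frac{1}{108}} = - \frac{230}{- \frac{1619}{108}} = \left(-230\right) \left(- \frac{108}{1619}\right) = \frac{24840}{1619}$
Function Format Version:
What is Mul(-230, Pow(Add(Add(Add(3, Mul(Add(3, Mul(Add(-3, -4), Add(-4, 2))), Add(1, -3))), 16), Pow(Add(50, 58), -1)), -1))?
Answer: Rational(24840, 1619) ≈ 15.343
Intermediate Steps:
Mul(-230, Pow(Add(Add(Add(3, Mul(Add(3, Mul(Add(-3, -4), Add(-4, 2))), Add(1, -3))), 16), Pow(Add(50, 58), -1)), -1)) = Mul(-230, Pow(Add(Add(Add(3, Mul(Add(3, Mul(-7, -2)), -2)), 16), Pow(108, -1)), -1)) = Mul(-230, Pow(Add(Add(Add(3, Mul(Add(3, 14), -2)), 16), Rational(1, 108)), -1)) = Mul(-230, Pow(Add(Add(Add(3, Mul(17, -2)), 16), Rational(1, 108)), -1)) = Mul(-230, Pow(Add(Add(Add(3, -34), 16), Rational(1, 108)), -1)) = Mul(-230, Pow(Add(Add(-31, 16), Rational(1, 108)), -1)) = Mul(-230, Pow(Add(-15, Rational(1, 108)), -1)) = Mul(-230, Pow(Rational(-1619, 108), -1)) = Mul(-230, Rational(-108, 1619)) = Rational(24840, 1619)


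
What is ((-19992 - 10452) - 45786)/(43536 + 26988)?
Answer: -4235/3918 ≈ -1.0809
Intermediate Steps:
((-19992 - 10452) - 45786)/(43536 + 26988) = (-30444 - 45786)/70524 = -76230*1/70524 = -4235/3918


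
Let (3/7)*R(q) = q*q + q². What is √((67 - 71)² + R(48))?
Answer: 4*√673 ≈ 103.77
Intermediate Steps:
R(q) = 14*q²/3 (R(q) = 7*(q*q + q²)/3 = 7*(q² + q²)/3 = 7*(2*q²)/3 = 14*q²/3)
√((67 - 71)² + R(48)) = √((67 - 71)² + (14/3)*48²) = √((-4)² + (14/3)*2304) = √(16 + 10752) = √10768 = 4*√673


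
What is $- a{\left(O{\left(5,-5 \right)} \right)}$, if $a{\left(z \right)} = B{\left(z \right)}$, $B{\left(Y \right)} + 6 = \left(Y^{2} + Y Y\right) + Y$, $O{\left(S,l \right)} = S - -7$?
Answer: $-294$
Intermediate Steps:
$O{\left(S,l \right)} = 7 + S$ ($O{\left(S,l \right)} = S + 7 = 7 + S$)
$B{\left(Y \right)} = -6 + Y + 2 Y^{2}$ ($B{\left(Y \right)} = -6 + \left(\left(Y^{2} + Y Y\right) + Y\right) = -6 + \left(\left(Y^{2} + Y^{2}\right) + Y\right) = -6 + \left(2 Y^{2} + Y\right) = -6 + \left(Y + 2 Y^{2}\right) = -6 + Y + 2 Y^{2}$)
$a{\left(z \right)} = -6 + z + 2 z^{2}$
$- a{\left(O{\left(5,-5 \right)} \right)} = - (-6 + \left(7 + 5\right) + 2 \left(7 + 5\right)^{2}) = - (-6 + 12 + 2 \cdot 12^{2}) = - (-6 + 12 + 2 \cdot 144) = - (-6 + 12 + 288) = \left(-1\right) 294 = -294$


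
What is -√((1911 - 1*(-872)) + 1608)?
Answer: -√4391 ≈ -66.265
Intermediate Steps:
-√((1911 - 1*(-872)) + 1608) = -√((1911 + 872) + 1608) = -√(2783 + 1608) = -√4391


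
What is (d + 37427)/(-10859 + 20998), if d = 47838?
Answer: 85265/10139 ≈ 8.4096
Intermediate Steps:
(d + 37427)/(-10859 + 20998) = (47838 + 37427)/(-10859 + 20998) = 85265/10139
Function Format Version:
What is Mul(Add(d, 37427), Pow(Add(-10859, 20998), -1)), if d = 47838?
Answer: Rational(85265, 10139) ≈ 8.4096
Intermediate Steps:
Mul(Add(d, 37427), Pow(Add(-10859, 20998), -1)) = Mul(Add(47838, 37427), Pow(Add(-10859, 20998), -1)) = Mul(85265, Pow(10139, -1)) = Mul(85265, Rational(1, 10139)) = Rational(85265, 10139)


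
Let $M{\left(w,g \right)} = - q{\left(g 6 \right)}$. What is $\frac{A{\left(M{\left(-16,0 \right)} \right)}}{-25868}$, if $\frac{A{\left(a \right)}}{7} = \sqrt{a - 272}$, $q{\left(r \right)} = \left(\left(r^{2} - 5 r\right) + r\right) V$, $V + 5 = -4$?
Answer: $- \frac{7 i \sqrt{17}}{6467} \approx - 0.0044629 i$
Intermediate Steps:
$V = -9$ ($V = -5 - 4 = -9$)
$q{\left(r \right)} = - 9 r^{2} + 36 r$ ($q{\left(r \right)} = \left(\left(r^{2} - 5 r\right) + r\right) \left(-9\right) = \left(r^{2} - 4 r\right) \left(-9\right) = - 9 r^{2} + 36 r$)
$M{\left(w,g \right)} = - 54 g \left(4 - 6 g\right)$ ($M{\left(w,g \right)} = - 9 g 6 \left(4 - g 6\right) = - 9 \cdot 6 g \left(4 - 6 g\right) = - 54 g \left(4 - 6 g\right)$)
$A{\left(a \right)} = 7 \sqrt{-272 + a}$ ($A{\left(a \right)} = 7 \sqrt{a - 272} = 7 \sqrt{-272 + a}$)
$\frac{A{\left(M{\left(-16,0 \right)} \right)}}{-25868} = \frac{7 \sqrt{-272 + 108 \cdot 0 \left(-2 + 3 \cdot 0\right)}}{-25868} = 7 \sqrt{-272 + 108 \cdot 0 \left(-2 + 0\right)} \left(- \frac{1}{25868}\right) = 7 \sqrt{-272 + 108 \cdot 0 \left(-2\right)} \left(- \frac{1}{25868}\right) = 7 \sqrt{-272 + 0} \left(- \frac{1}{25868}\right) = 7 \sqrt{-272} \left(- \frac{1}{25868}\right) = 7 \cdot 4 i \sqrt{17} \left(- \frac{1}{25868}\right) = 28 i \sqrt{17} \left(- \frac{1}{25868}\right) = - \frac{7 i \sqrt{17}}{6467}$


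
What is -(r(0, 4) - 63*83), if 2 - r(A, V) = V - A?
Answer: 5231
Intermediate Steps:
r(A, V) = 2 + A - V (r(A, V) = 2 - (V - A) = 2 + (A - V) = 2 + A - V)
-(r(0, 4) - 63*83) = -((2 + 0 - 1*4) - 63*83) = -((2 + 0 - 4) - 5229) = -(-2 - 5229) = -1*(-5231) = 5231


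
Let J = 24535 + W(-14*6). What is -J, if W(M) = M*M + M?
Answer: -31507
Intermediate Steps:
W(M) = M + M**2 (W(M) = M**2 + M = M + M**2)
J = 31507 (J = 24535 + (-14*6)*(1 - 14*6) = 24535 - 84*(1 - 84) = 24535 - 84*(-83) = 24535 + 6972 = 31507)
-J = -1*31507 = -31507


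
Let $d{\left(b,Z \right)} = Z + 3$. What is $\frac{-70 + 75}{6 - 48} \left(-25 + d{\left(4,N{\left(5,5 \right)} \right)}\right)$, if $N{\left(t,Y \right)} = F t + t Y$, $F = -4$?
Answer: $\frac{85}{42} \approx 2.0238$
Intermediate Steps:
$N{\left(t,Y \right)} = - 4 t + Y t$ ($N{\left(t,Y \right)} = - 4 t + t Y = - 4 t + Y t$)
$d{\left(b,Z \right)} = 3 + Z$
$\frac{-70 + 75}{6 - 48} \left(-25 + d{\left(4,N{\left(5,5 \right)} \right)}\right) = \frac{-70 + 75}{6 - 48} \left(-25 + \left(3 + 5 \left(-4 + 5\right)\right)\right) = \frac{5}{-42} \left(-25 + \left(3 + 5 \cdot 1\right)\right) = 5 \left(- \frac{1}{42}\right) \left(-25 + \left(3 + 5\right)\right) = - \frac{5 \left(-25 + 8\right)}{42} = \left(- \frac{5}{42}\right) \left(-17\right) = \frac{85}{42}$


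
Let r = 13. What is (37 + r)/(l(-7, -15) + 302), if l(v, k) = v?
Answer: 10/59 ≈ 0.16949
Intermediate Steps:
(37 + r)/(l(-7, -15) + 302) = (37 + 13)/(-7 + 302) = 50/295 = 50*(1/295) = 10/59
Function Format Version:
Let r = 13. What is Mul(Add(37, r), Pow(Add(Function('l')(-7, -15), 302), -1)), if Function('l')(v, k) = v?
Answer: Rational(10, 59) ≈ 0.16949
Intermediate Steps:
Mul(Add(37, r), Pow(Add(Function('l')(-7, -15), 302), -1)) = Mul(Add(37, 13), Pow(Add(-7, 302), -1)) = Mul(50, Pow(295, -1)) = Mul(50, Rational(1, 295)) = Rational(10, 59)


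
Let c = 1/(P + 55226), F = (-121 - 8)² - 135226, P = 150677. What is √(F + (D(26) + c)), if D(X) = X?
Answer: 4*I*√314152046714983/205903 ≈ 344.32*I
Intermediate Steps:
F = -118585 (F = (-129)² - 135226 = 16641 - 135226 = -118585)
c = 1/205903 (c = 1/(150677 + 55226) = 1/205903 ≈ 4.8567e-6)
√(F + (D(26) + c)) = √(-118585 + (26 + 1/205903)) = √(-118585 + 5353479/205903) = √(-24411653776/205903) = 4*I*√314152046714983/205903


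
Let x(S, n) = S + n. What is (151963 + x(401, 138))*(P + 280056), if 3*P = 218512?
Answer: 53816939120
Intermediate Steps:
P = 218512/3 (P = (1/3)*218512 = 218512/3 ≈ 72837.)
(151963 + x(401, 138))*(P + 280056) = (151963 + (401 + 138))*(218512/3 + 280056) = (151963 + 539)*(1058680/3) = 152502*(1058680/3) = 53816939120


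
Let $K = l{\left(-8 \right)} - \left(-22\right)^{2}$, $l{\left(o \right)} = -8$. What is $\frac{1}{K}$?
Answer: $- \frac{1}{492} \approx -0.0020325$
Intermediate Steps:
$K = -492$ ($K = -8 - \left(-22\right)^{2} = -8 - 484 = -492$)
$\frac{1}{K} = \frac{1}{-492} = - \frac{1}{492}$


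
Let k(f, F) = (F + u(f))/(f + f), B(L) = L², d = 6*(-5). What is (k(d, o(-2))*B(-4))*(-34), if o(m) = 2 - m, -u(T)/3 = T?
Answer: 12784/15 ≈ 852.27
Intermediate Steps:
u(T) = -3*T
d = -30
k(f, F) = (F - 3*f)/(2*f) (k(f, F) = (F - 3*f)/(f + f) = (F - 3*f)/((2*f)) = (F - 3*f)*(1/(2*f)) = (F - 3*f)/(2*f))
(k(d, o(-2))*B(-4))*(-34) = (((½)*((2 - 1*(-2)) - 3*(-30))/(-30))*(-4)²)*(-34) = (((½)*(-1/30)*((2 + 2) + 90))*16)*(-34) = (((½)*(-1/30)*(4 + 90))*16)*(-34) = (((½)*(-1/30)*94)*16)*(-34) = -47/30*16*(-34) = -376/15*(-34) = 12784/15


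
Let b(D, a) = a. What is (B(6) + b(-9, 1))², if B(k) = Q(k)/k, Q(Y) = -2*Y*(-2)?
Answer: 25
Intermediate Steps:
Q(Y) = 4*Y
B(k) = 4 (B(k) = (4*k)/k = 4)
(B(6) + b(-9, 1))² = (4 + 1)² = 5² = 25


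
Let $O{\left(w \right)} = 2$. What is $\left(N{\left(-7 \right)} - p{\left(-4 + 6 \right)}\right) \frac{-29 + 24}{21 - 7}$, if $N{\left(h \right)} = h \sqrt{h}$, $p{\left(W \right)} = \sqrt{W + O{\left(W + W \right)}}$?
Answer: $\frac{5}{7} + \frac{5 i \sqrt{7}}{2} \approx 0.71429 + 6.6144 i$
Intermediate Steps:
$p{\left(W \right)} = \sqrt{2 + W}$ ($p{\left(W \right)} = \sqrt{W + 2} = \sqrt{2 + W}$)
$N{\left(h \right)} = h^{\frac{3}{2}}$
$\left(N{\left(-7 \right)} - p{\left(-4 + 6 \right)}\right) \frac{-29 + 24}{21 - 7} = \left(\left(-7\right)^{\frac{3}{2}} - \sqrt{2 + \left(-4 + 6\right)}\right) \frac{-29 + 24}{21 - 7} = \left(- 7 i \sqrt{7} - \sqrt{2 + 2}\right) \left(- \frac{5}{14}\right) = \left(- 7 i \sqrt{7} - \sqrt{4}\right) \left(\left(-5\right) \frac{1}{14}\right) = \left(- 7 i \sqrt{7} - 2\right) \left(- \frac{5}{14}\right) = \left(-2 - 7 i \sqrt{7}\right) \left(- \frac{5}{14}\right) = \frac{5}{7} + \frac{5 i \sqrt{7}}{2}$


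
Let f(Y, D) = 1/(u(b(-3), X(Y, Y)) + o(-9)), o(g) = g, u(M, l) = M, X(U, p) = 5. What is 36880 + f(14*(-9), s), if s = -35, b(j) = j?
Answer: 442559/12 ≈ 36880.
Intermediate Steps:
f(Y, D) = -1/12 (f(Y, D) = 1/(-3 - 9) = 1/(-12) = -1/12)
36880 + f(14*(-9), s) = 36880 - 1/12 = 442559/12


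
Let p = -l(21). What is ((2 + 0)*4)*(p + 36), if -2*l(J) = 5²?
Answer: 388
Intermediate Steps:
l(J) = -25/2 (l(J) = -½*5² = -½*25 = -25/2)
p = 25/2 (p = -1*(-25/2) = 25/2 ≈ 12.500)
((2 + 0)*4)*(p + 36) = ((2 + 0)*4)*(25/2 + 36) = (2*4)*(97/2) = 8*(97/2) = 388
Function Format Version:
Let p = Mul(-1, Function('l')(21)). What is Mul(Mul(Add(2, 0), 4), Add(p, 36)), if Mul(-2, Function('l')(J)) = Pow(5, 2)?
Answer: 388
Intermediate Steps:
Function('l')(J) = Rational(-25, 2) (Function('l')(J) = Mul(Rational(-1, 2), Pow(5, 2)) = Mul(Rational(-1, 2), 25) = Rational(-25, 2))
p = Rational(25, 2) (p = Mul(-1, Rational(-25, 2)) = Rational(25, 2) ≈ 12.500)
Mul(Mul(Add(2, 0), 4), Add(p, 36)) = Mul(Mul(Add(2, 0), 4), Add(Rational(25, 2), 36)) = Mul(Mul(2, 4), Rational(97, 2)) = Mul(8, Rational(97, 2)) = 388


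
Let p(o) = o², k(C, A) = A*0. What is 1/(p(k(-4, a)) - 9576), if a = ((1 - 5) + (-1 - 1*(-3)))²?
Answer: -1/9576 ≈ -0.00010443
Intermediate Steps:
a = 4 (a = (-4 + (-1 + 3))² = (-4 + 2)² = (-2)² = 4)
k(C, A) = 0
1/(p(k(-4, a)) - 9576) = 1/(0² - 9576) = 1/(0 - 9576) = 1/(-9576) = -1/9576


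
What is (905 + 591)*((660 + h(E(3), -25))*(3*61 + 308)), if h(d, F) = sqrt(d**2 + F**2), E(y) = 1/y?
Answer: 484793760 + 734536*sqrt(5626)/3 ≈ 5.0316e+8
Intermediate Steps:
h(d, F) = sqrt(F**2 + d**2)
(905 + 591)*((660 + h(E(3), -25))*(3*61 + 308)) = (905 + 591)*((660 + sqrt((-25)**2 + (1/3)**2))*(3*61 + 308)) = 1496*((660 + sqrt(625 + (1/3)**2))*(183 + 308)) = 1496*((660 + sqrt(625 + 1/9))*491) = 1496*((660 + sqrt(5626/9))*491) = 1496*((660 + sqrt(5626)/3)*491) = 1496*(324060 + 491*sqrt(5626)/3) = 484793760 + 734536*sqrt(5626)/3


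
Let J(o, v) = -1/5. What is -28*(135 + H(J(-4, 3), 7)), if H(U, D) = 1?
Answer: -3808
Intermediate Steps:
J(o, v) = -⅕ (J(o, v) = -1*⅕ = -⅕)
-28*(135 + H(J(-4, 3), 7)) = -28*(135 + 1) = -28*136 = -3808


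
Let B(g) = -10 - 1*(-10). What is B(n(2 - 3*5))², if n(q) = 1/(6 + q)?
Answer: 0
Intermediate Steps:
B(g) = 0 (B(g) = -10 + 10 = 0)
B(n(2 - 3*5))² = 0² = 0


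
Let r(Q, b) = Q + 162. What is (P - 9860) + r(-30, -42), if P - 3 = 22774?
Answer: 13049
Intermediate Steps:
P = 22777 (P = 3 + 22774 = 22777)
r(Q, b) = 162 + Q
(P - 9860) + r(-30, -42) = (22777 - 9860) + (162 - 30) = 12917 + 132 = 13049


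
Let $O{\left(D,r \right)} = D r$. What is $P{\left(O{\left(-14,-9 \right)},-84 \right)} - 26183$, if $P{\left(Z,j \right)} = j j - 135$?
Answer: $-19262$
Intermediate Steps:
$P{\left(Z,j \right)} = -135 + j^{2}$ ($P{\left(Z,j \right)} = j^{2} - 135 = -135 + j^{2}$)
$P{\left(O{\left(-14,-9 \right)},-84 \right)} - 26183 = \left(-135 + \left(-84\right)^{2}\right) - 26183 = \left(-135 + 7056\right) - 26183 = 6921 - 26183 = -19262$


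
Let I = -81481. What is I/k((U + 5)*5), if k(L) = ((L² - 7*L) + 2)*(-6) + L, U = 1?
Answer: 81481/4122 ≈ 19.767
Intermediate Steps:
k(L) = -12 - 6*L² + 43*L (k(L) = (2 + L² - 7*L)*(-6) + L = (-12 - 6*L² + 42*L) + L = -12 - 6*L² + 43*L)
I/k((U + 5)*5) = -81481/(-12 - 6*25*(1 + 5)² + 43*((1 + 5)*5)) = -81481/(-12 - 6*(6*5)² + 43*(6*5)) = -81481/(-12 - 6*30² + 43*30) = -81481/(-12 - 6*900 + 1290) = -81481/(-12 - 5400 + 1290) = -81481/(-4122) = -81481*(-1/4122) = 81481/4122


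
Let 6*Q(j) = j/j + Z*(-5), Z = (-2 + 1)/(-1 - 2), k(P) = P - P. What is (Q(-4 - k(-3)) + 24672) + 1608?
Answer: 236519/9 ≈ 26280.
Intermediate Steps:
k(P) = 0
Z = 1/3 (Z = -1/(-3) = -1*(-1/3) = 1/3 ≈ 0.33333)
Q(j) = -1/9 (Q(j) = (j/j + (1/3)*(-5))/6 = (1 - 5/3)/6 = (1/6)*(-2/3) = -1/9)
(Q(-4 - k(-3)) + 24672) + 1608 = (-1/9 + 24672) + 1608 = 222047/9 + 1608 = 236519/9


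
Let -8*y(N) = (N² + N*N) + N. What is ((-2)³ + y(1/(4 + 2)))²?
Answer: 83521/1296 ≈ 64.445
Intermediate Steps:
y(N) = -N²/4 - N/8 (y(N) = -((N² + N*N) + N)/8 = -((N² + N²) + N)/8 = -(2*N² + N)/8 = -(N + 2*N²)/8 = -N²/4 - N/8)
((-2)³ + y(1/(4 + 2)))² = ((-2)³ - (1 + 2/(4 + 2))/(8*(4 + 2)))² = (-8 - ⅛*(1 + 2/6)/6)² = (-8 - ⅛*⅙*(1 + 2*(⅙)))² = (-8 - ⅛*⅙*(1 + ⅓))² = (-8 - ⅛*⅙*4/3)² = (-8 - 1/36)² = (-289/36)² = 83521/1296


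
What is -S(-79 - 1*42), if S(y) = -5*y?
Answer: -605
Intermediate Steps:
-S(-79 - 1*42) = -(-5)*(-79 - 1*42) = -(-5)*(-79 - 42) = -(-5)*(-121) = -1*605 = -605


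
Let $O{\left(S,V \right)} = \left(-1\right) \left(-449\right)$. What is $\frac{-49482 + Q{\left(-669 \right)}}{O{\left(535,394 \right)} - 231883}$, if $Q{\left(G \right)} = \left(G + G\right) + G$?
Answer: $\frac{51489}{231434} \approx 0.22248$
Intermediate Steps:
$O{\left(S,V \right)} = 449$
$Q{\left(G \right)} = 3 G$ ($Q{\left(G \right)} = 2 G + G = 3 G$)
$\frac{-49482 + Q{\left(-669 \right)}}{O{\left(535,394 \right)} - 231883} = \frac{-49482 + 3 \left(-669\right)}{449 - 231883} = \frac{-49482 - 2007}{-231434} = \left(-51489\right) \left(- \frac{1}{231434}\right) = \frac{51489}{231434}$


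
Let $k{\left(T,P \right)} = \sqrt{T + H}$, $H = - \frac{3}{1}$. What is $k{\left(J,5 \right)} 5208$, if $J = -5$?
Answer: $10416 i \sqrt{2} \approx 14730.0 i$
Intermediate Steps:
$H = -3$ ($H = \left(-3\right) 1 = -3$)
$k{\left(T,P \right)} = \sqrt{-3 + T}$ ($k{\left(T,P \right)} = \sqrt{T - 3} = \sqrt{-3 + T}$)
$k{\left(J,5 \right)} 5208 = \sqrt{-3 - 5} \cdot 5208 = \sqrt{-8} \cdot 5208 = 2 i \sqrt{2} \cdot 5208 = 10416 i \sqrt{2}$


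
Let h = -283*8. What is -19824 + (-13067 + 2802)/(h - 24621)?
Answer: -106591595/5377 ≈ -19824.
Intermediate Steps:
h = -2264
-19824 + (-13067 + 2802)/(h - 24621) = -19824 + (-13067 + 2802)/(-2264 - 24621) = -19824 - 10265/(-26885) = -19824 - 10265*(-1/26885) = -19824 + 2053/5377 = -106591595/5377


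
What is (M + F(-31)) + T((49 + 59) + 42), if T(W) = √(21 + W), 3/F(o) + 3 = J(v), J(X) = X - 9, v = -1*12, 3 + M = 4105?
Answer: 32815/8 + 3*√19 ≈ 4115.0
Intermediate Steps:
M = 4102 (M = -3 + 4105 = 4102)
v = -12
J(X) = -9 + X
F(o) = -⅛ (F(o) = 3/(-3 + (-9 - 12)) = 3/(-3 - 21) = 3/(-24) = 3*(-1/24) = -⅛)
(M + F(-31)) + T((49 + 59) + 42) = (4102 - ⅛) + √(21 + ((49 + 59) + 42)) = 32815/8 + √(21 + (108 + 42)) = 32815/8 + √(21 + 150) = 32815/8 + √171 = 32815/8 + 3*√19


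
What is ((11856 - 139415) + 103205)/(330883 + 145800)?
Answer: -24354/476683 ≈ -0.051091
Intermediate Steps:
((11856 - 139415) + 103205)/(330883 + 145800) = (-127559 + 103205)/476683 = -24354*1/476683 = -24354/476683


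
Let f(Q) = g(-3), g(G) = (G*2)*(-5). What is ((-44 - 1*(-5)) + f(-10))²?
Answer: 81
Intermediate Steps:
g(G) = -10*G (g(G) = (2*G)*(-5) = -10*G)
f(Q) = 30 (f(Q) = -10*(-3) = 30)
((-44 - 1*(-5)) + f(-10))² = ((-44 - 1*(-5)) + 30)² = ((-44 + 5) + 30)² = (-39 + 30)² = (-9)² = 81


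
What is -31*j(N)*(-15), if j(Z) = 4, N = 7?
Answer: 1860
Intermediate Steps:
-31*j(N)*(-15) = -31*4*(-15) = -124*(-15) = 1860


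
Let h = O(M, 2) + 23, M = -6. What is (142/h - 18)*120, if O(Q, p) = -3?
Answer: -1308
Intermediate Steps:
h = 20 (h = -3 + 23 = 20)
(142/h - 18)*120 = (142/20 - 18)*120 = (142*(1/20) - 18)*120 = (71/10 - 18)*120 = -109/10*120 = -1308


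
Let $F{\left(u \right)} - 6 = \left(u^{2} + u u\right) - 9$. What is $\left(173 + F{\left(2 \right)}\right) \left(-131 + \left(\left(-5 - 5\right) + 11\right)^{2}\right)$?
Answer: $-23140$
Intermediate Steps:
$F{\left(u \right)} = -3 + 2 u^{2}$ ($F{\left(u \right)} = 6 - \left(9 - u^{2} - u u\right) = 6 + \left(\left(u^{2} + u^{2}\right) - 9\right) = 6 + \left(2 u^{2} - 9\right) = 6 + \left(-9 + 2 u^{2}\right) = -3 + 2 u^{2}$)
$\left(173 + F{\left(2 \right)}\right) \left(-131 + \left(\left(-5 - 5\right) + 11\right)^{2}\right) = \left(173 - \left(3 - 2 \cdot 2^{2}\right)\right) \left(-131 + \left(\left(-5 - 5\right) + 11\right)^{2}\right) = \left(173 + \left(-3 + 2 \cdot 4\right)\right) \left(-131 + \left(-10 + 11\right)^{2}\right) = \left(173 + \left(-3 + 8\right)\right) \left(-131 + 1^{2}\right) = \left(173 + 5\right) \left(-131 + 1\right) = 178 \left(-130\right) = -23140$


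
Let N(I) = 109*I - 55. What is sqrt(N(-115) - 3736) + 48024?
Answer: 48024 + 3*I*sqrt(1814) ≈ 48024.0 + 127.77*I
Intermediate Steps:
N(I) = -55 + 109*I
sqrt(N(-115) - 3736) + 48024 = sqrt((-55 + 109*(-115)) - 3736) + 48024 = sqrt((-55 - 12535) - 3736) + 48024 = sqrt(-12590 - 3736) + 48024 = sqrt(-16326) + 48024 = 3*I*sqrt(1814) + 48024 = 48024 + 3*I*sqrt(1814)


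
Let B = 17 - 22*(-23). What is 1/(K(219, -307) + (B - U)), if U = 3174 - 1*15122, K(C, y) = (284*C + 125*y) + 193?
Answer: 1/36485 ≈ 2.7409e-5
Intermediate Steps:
K(C, y) = 193 + 125*y + 284*C (K(C, y) = (125*y + 284*C) + 193 = 193 + 125*y + 284*C)
U = -11948 (U = 3174 - 15122 = -11948)
B = 523 (B = 17 + 506 = 523)
1/(K(219, -307) + (B - U)) = 1/((193 + 125*(-307) + 284*219) + (523 - 1*(-11948))) = 1/((193 - 38375 + 62196) + (523 + 11948)) = 1/(24014 + 12471) = 1/36485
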